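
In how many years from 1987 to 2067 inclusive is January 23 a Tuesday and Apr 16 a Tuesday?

3

Check each year's weekday for January 23 and Apr 16:
  1987: Fri/Thu  1988: Sat/Sat  1989: Mon/Sun  1990: Tue/Mon  1991: Wed/Tue  1992: Thu/Thu  1993: Sat/Fri  1994: Sun/Sat  1995: Mon/Sun  1996: Tue/Tue ✓  1997: Thu/Wed  1998: Fri/Thu  1999: Sat/Fri  2000: Sun/Sun  …(53 more)…  2054: Fri/Thu  2055: Sat/Fri  2056: Sun/Sun  2057: Tue/Mon  2058: Wed/Tue  2059: Thu/Wed  2060: Fri/Fri  2061: Sun/Sat  2062: Mon/Sun  2063: Tue/Mon  2064: Wed/Wed  2065: Fri/Thu  2066: Sat/Fri  2067: Sun/Sat
Both conditions hold in: 1996, 2024, 2052 — 3.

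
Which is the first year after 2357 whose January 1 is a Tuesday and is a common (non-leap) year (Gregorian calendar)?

Jan 1 advances by 2 weekdays after a leap year and by 1 after a common year.
2357: Jan 1 is Tuesday.
2358: Wednesday
2359: Thursday
2360: Friday (leap)
2361: Sunday
2362: Monday
2363: Tuesday
2363 begins on a Tuesday and is a common year.

2363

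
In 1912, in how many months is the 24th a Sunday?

Check the 24th of each month of 1912: Jan 24: Wed, Feb 24: Sat, Mar 24: Sun, Apr 24: Wed, May 24: Fri, Jun 24: Mon, Jul 24: Wed, Aug 24: Sat, Sep 24: Tue, Oct 24: Thu, Nov 24: Sun, Dec 24: Tue.
Sunday occurs in March, November — 2 months.

2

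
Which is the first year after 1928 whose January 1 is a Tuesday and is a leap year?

1952

Jan 1 advances by 2 weekdays after a leap year and by 1 after a common year.
1928: Jan 1 is Sunday (leap).
1929: Tuesday
1930: Wednesday
1931: Thursday
1932: Friday (leap)
1933: Sunday
1934: Monday
1935: Tuesday
1936: Wednesday (leap)
1937: Friday
1938: Saturday
1939: Sunday
1940: Monday (leap)
1941: Wednesday
1942: Thursday
1943: Friday
1944: Saturday (leap)
1945: Monday
1946: Tuesday
1947: Wednesday
1948: Thursday (leap)
1949: Saturday
1950: Sunday
1951: Monday
1952: Tuesday (leap)
1952 begins on a Tuesday and is a leap year.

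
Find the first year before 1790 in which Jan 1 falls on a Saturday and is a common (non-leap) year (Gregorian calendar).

Jan 1 advances by 2 weekdays after a leap year and by 1 after a common year.
1790: Jan 1 is Friday.
1789: Thursday
1788: Tuesday (leap)
1787: Monday
1786: Sunday
1785: Saturday
1785 begins on a Saturday and is a common year.

1785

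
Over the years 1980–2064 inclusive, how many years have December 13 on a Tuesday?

Track December 13's weekday year by year (advancing +1, or +2 across a Feb 29):
  1980: Sat  1981: Sun (+1)  1982: Mon (+1)  1983: Tue (+1) ✓  1984: Thu (+2)
  1985: Fri (+1)  1986: Sat (+1)  1987: Sun (+1)  1988: Tue (+2) ✓  1989: Wed (+1)
  1990: Thu (+1)  1991: Fri (+1)  1992: Sun (+2)  1993: Mon (+1)  … (57 more years) …
  2051: Wed (+1)  2052: Fri (+2)  2053: Sat (+1)  2054: Sun (+1)  2055: Mon (+1)
  2056: Wed (+2)  2057: Thu (+1)  2058: Fri (+1)  2059: Sat (+1)  2060: Mon (+2)
  2061: Tue (+1) ✓  2062: Wed (+1)  2063: Thu (+1)  2064: Sat (+2)
Tuesday years: 1983, 1988, 1994, 2005, 2011, 2016, 2022, 2033, 2039, 2044, 2050, 2061 — 12 in total.

12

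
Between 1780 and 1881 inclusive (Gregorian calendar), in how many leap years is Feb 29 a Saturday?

Leap years in 1780–1881: 25 of them.
Feb 29 weekday advances by 5 (mod 7) from one leap year to the next four years later (or differs when a century non-leap intervenes).
Leap-day weekdays: 1780:Tue 1784:Sun 1788:Fri 1792:Wed 1796:Mon 1804:Wed 1808:Mon 1812:Sat✓ 1816:Thu 1820:Tue 1824:Sun 1828:Fri 1832:Wed 1836:Mon 1840:Sat✓ 1844:Thu 1848:Tue 1852:Sun 1856:Fri 1860:Wed 1864:Mon 1868:Sat✓ 1872:Thu 1876:Tue 1880:Sun
Saturday: 1812, 1840, 1868 → 3.

3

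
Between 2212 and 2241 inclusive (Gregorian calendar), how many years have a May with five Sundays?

14

May has 31 days; it has five Sundays when Sunday falls among the first (month-length − 28) days — i.e. when May 1 is one of Sunday/Saturday/Friday.
May 1 by year: 2212:Fri✓ 2213:Sat✓ 2214:Sun✓ 2215:Mon 2216:Wed 2217:Thu 2218:Fri✓ 2219:Sat✓ 2220:Mon 2221:Tue 2222:Wed 2223:Thu 2224:Sat✓ 2225:Sun✓ 2226:Mon 2227:Tue 2228:Thu 2229:Fri✓ 2230:Sat✓ 2231:Sun✓ 2232:Tue 2233:Wed 2234:Thu 2235:Fri✓ 2236:Sun✓ 2237:Mon 2238:Tue 2239:Wed 2240:Fri✓ 2241:Sat✓
Years with five Sundays: 2212, 2213, 2214, 2218, 2219, 2224, 2225, 2229, 2230, 2231, 2235, 2236, 2240, 2241 → 14.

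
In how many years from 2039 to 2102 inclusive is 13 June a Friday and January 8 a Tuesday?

2

Check each year's weekday for 13 June and January 8:
  2039: Mon/Sat  2040: Wed/Sun  2041: Thu/Tue  2042: Fri/Wed  2043: Sat/Thu  2044: Mon/Fri  2045: Tue/Sun  2046: Wed/Mon  2047: Thu/Tue  2048: Sat/Wed  2049: Sun/Fri  2050: Mon/Sat  2051: Tue/Sun  2052: Thu/Mon  …(36 more)…  2089: Mon/Sat  2090: Tue/Sun  2091: Wed/Mon  2092: Fri/Tue ✓  2093: Sat/Thu  2094: Sun/Fri  2095: Mon/Sat  2096: Wed/Sun  2097: Thu/Tue  2098: Fri/Wed  2099: Sat/Thu  2100: Sun/Fri  2101: Mon/Sat  2102: Tue/Sun
Both conditions hold in: 2064, 2092 — 2.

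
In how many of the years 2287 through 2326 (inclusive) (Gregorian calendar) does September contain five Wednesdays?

September has 30 days; it has five Wednesdays when Wednesday falls among the first (month-length − 28) days — i.e. when September 1 is one of Wednesday/Tuesday.
September 1 by year: 2287:Thu 2288:Sat 2289:Sun 2290:Mon 2291:Tue✓ 2292:Thu 2293:Fri 2294:Sat 2295:Sun 2296:Tue✓ 2297:Wed✓ 2298:Thu 2299:Fri 2300:Sat 2301:Sun …(10 more)… 2312:Sun 2313:Mon 2314:Tue✓ 2315:Wed✓ 2316:Fri 2317:Sat 2318:Sun 2319:Mon 2320:Wed✓ 2321:Thu 2322:Fri 2323:Sat 2324:Mon 2325:Tue✓ 2326:Wed✓
Years with five Wednesdays: 2291, 2296, 2297, 2303, 2308, 2309, 2314, 2315, 2320, 2325, 2326 → 11.

11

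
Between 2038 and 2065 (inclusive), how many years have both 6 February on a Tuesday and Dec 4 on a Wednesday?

1

Check each year's weekday for 6 February and Dec 4:
  2038: Sat/Sat  2039: Sun/Sun  2040: Mon/Tue  2041: Wed/Wed  2042: Thu/Thu  2043: Fri/Fri  2044: Sat/Sun  2045: Mon/Mon  2046: Tue/Tue  2047: Wed/Wed  2048: Thu/Fri  2049: Sat/Sat  2050: Sun/Sun  2051: Mon/Mon  2052: Tue/Wed ✓  2053: Thu/Thu  2054: Fri/Fri  2055: Sat/Sat  2056: Sun/Mon  2057: Tue/Tue  2058: Wed/Wed  2059: Thu/Thu  2060: Fri/Sat  2061: Sun/Sun  2062: Mon/Mon  2063: Tue/Tue  2064: Wed/Thu  2065: Fri/Fri
Both conditions hold in: 2052 — 1.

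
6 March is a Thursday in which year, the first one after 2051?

2053

From one year to the next, a fixed date's weekday advances by 1, or by 2 when a Feb 29 lies between the two dates.
2051: March 6 is Monday.
2052: Wednesday (+2)
2053: Thursday (+1)
6 March falls on a Thursday in 2053.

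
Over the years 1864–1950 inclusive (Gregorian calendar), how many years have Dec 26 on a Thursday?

Track Dec 26's weekday year by year (advancing +1, or +2 across a Feb 29):
  1864: Mon  1865: Tue (+1)  1866: Wed (+1)  1867: Thu (+1) ✓  1868: Sat (+2)
  1869: Sun (+1)  1870: Mon (+1)  1871: Tue (+1)  1872: Thu (+2) ✓  1873: Fri (+1)
  1874: Sat (+1)  1875: Sun (+1)  1876: Tue (+2)  1877: Wed (+1)  … (59 more years) …
  1937: Sun (+1)  1938: Mon (+1)  1939: Tue (+1)  1940: Thu (+2) ✓  1941: Fri (+1)
  1942: Sat (+1)  1943: Sun (+1)  1944: Tue (+2)  1945: Wed (+1)  1946: Thu (+1) ✓
  1947: Fri (+1)  1948: Sun (+2)  1949: Mon (+1)  1950: Tue (+1)
Thursday years: 1867, 1872, 1878, 1889, 1895, 1901, 1907, 1912, 1918, 1929, 1935, 1940, 1946 — 13 in total.

13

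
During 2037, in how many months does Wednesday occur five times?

4

A month of length L has five Wednesdays iff its first Wednesday is on day ≤ L−28 (so day 1–3 in a 31-day month, 1–2 in a 30-day month, day 1 in a leap February).
Checking each month of 2037: Jan starts Thu (31d); Feb starts Sun (28d); Mar starts Sun (31d); Apr starts Wed (30d) ✓; May starts Fri (31d); Jun starts Mon (30d); Jul starts Wed (31d) ✓; Aug starts Sat (31d); Sep starts Tue (30d) ✓; Oct starts Thu (31d); Nov starts Sun (30d); Dec starts Tue (31d) ✓.
Five-Wednesday months: April, July, September, December → 4.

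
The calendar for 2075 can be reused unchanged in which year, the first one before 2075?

2069

Two years share a calendar iff Jan 1 falls on the same weekday and both are leap or both are common. 2075: Jan 1 is Tuesday, common year.
2074: Jan 1 Monday, common
2073: Jan 1 Sunday, common
2072: Jan 1 Friday, leap
2071: Jan 1 Thursday, common
2070: Jan 1 Wednesday, common
2069: Jan 1 Tuesday, common
2069 matches on both conditions.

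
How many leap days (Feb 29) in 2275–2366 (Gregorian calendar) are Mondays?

4

Leap years in 2275–2366: 22 of them.
Feb 29 weekday advances by 5 (mod 7) from one leap year to the next four years later (or differs when a century non-leap intervenes).
Leap-day weekdays: 2276:Tue 2280:Sun 2284:Fri 2288:Wed 2292:Mon✓ 2296:Sat 2304:Mon✓ 2308:Sat 2312:Thu 2316:Tue 2320:Sun 2324:Fri 2328:Wed 2332:Mon✓ 2336:Sat 2340:Thu 2344:Tue 2348:Sun 2352:Fri 2356:Wed 2360:Mon✓ 2364:Sat
Monday: 2292, 2304, 2332, 2360 → 4.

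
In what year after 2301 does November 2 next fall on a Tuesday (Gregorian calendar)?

From one year to the next, a fixed date's weekday advances by 1, or by 2 when a Feb 29 lies between the two dates.
2301: November 2 is Saturday.
2302: Sunday (+1)
2303: Monday (+1)
2304: Wednesday (+2)
2305: Thursday (+1)
2306: Friday (+1)
2307: Saturday (+1)
2308: Monday (+2)
2309: Tuesday (+1)
November 2 falls on a Tuesday in 2309.

2309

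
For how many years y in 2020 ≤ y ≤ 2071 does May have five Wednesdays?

May has 31 days; it has five Wednesdays when Wednesday falls among the first (month-length − 28) days — i.e. when May 1 is one of Wednesday/Tuesday/Monday.
May 1 by year: 2020:Fri 2021:Sat 2022:Sun 2023:Mon✓ 2024:Wed✓ 2025:Thu 2026:Fri 2027:Sat 2028:Mon✓ 2029:Tue✓ 2030:Wed✓ 2031:Thu 2032:Sat 2033:Sun 2034:Mon✓ …(22 more)… 2057:Tue✓ 2058:Wed✓ 2059:Thu 2060:Sat 2061:Sun 2062:Mon✓ 2063:Tue✓ 2064:Thu 2065:Fri 2066:Sat 2067:Sun 2068:Tue✓ 2069:Wed✓ 2070:Thu 2071:Fri
Years with five Wednesdays: 2023, 2024, 2028, 2029, 2030, 2034, 2035, 2040, 2041, 2045, 2046, 2047, 2051, 2052, 2056, 2057, 2058, 2062, 2063, 2068, 2069 → 21.

21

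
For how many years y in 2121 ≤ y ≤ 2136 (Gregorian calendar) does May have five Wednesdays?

May has 31 days; it has five Wednesdays when Wednesday falls among the first (month-length − 28) days — i.e. when May 1 is one of Wednesday/Tuesday/Monday.
May 1 by year: 2121:Thu 2122:Fri 2123:Sat 2124:Mon✓ 2125:Tue✓ 2126:Wed✓ 2127:Thu 2128:Sat 2129:Sun 2130:Mon✓ 2131:Tue✓ 2132:Thu 2133:Fri 2134:Sat 2135:Sun 2136:Tue✓
Years with five Wednesdays: 2124, 2125, 2126, 2130, 2131, 2136 → 6.

6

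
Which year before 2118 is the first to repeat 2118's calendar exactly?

2107

Two years share a calendar iff Jan 1 falls on the same weekday and both are leap or both are common. 2118: Jan 1 is Saturday, common year.
2117: Jan 1 Friday, common
2116: Jan 1 Wednesday, leap
2115: Jan 1 Tuesday, common
2114: Jan 1 Monday, common
2113: Jan 1 Sunday, common
2112: Jan 1 Friday, leap
2111: Jan 1 Thursday, common
2110: Jan 1 Wednesday, common
2109: Jan 1 Tuesday, common
2108: Jan 1 Sunday, leap
2107: Jan 1 Saturday, common
2107 matches on both conditions.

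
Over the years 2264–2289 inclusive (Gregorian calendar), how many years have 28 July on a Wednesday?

Track 28 July's weekday year by year (advancing +1, or +2 across a Feb 29):
  2264: Thu  2265: Fri (+1)  2266: Sat (+1)  2267: Sun (+1)  2268: Tue (+2)
  2269: Wed (+1) ✓  2270: Thu (+1)  2271: Fri (+1)  2272: Sun (+2)  2273: Mon (+1)
  2274: Tue (+1)  2275: Wed (+1) ✓  2276: Fri (+2)  2277: Sat (+1)  2278: Sun (+1)
  2279: Mon (+1)  2280: Wed (+2) ✓  2281: Thu (+1)  2282: Fri (+1)  2283: Sat (+1)
  2284: Mon (+2)  2285: Tue (+1)  2286: Wed (+1) ✓  2287: Thu (+1)  2288: Sat (+2)
  2289: Sun (+1)
Wednesday years: 2269, 2275, 2280, 2286 — 4 in total.

4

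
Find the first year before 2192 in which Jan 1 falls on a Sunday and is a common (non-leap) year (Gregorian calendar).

2186

Jan 1 advances by 2 weekdays after a leap year and by 1 after a common year.
2192: Jan 1 is Sunday (leap).
2191: Saturday
2190: Friday
2189: Thursday
2188: Tuesday (leap)
2187: Monday
2186: Sunday
2186 begins on a Sunday and is a common year.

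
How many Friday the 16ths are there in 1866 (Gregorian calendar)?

3

Check the 16th of each month of 1866: Jan 16: Tue, Feb 16: Fri, Mar 16: Fri, Apr 16: Mon, May 16: Wed, Jun 16: Sat, Jul 16: Mon, Aug 16: Thu, Sep 16: Sun, Oct 16: Tue, Nov 16: Fri, Dec 16: Sun.
Friday occurs in February, March, November — 3 months.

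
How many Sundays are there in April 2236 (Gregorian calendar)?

April 2236 has 30 days and begins on Friday.
The first Sunday is April 3.
Sundays fall on 3, 10, 17, 24 — that's 4.

4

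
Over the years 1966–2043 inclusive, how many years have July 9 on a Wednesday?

12

Track July 9's weekday year by year (advancing +1, or +2 across a Feb 29):
  1966: Sat  1967: Sun (+1)  1968: Tue (+2)  1969: Wed (+1) ✓  1970: Thu (+1)
  1971: Fri (+1)  1972: Sun (+2)  1973: Mon (+1)  1974: Tue (+1)  1975: Wed (+1) ✓
  1976: Fri (+2)  1977: Sat (+1)  1978: Sun (+1)  1979: Mon (+1)  … (50 more years) …
  2030: Tue (+1)  2031: Wed (+1) ✓  2032: Fri (+2)  2033: Sat (+1)  2034: Sun (+1)
  2035: Mon (+1)  2036: Wed (+2) ✓  2037: Thu (+1)  2038: Fri (+1)  2039: Sat (+1)
  2040: Mon (+2)  2041: Tue (+1)  2042: Wed (+1) ✓  2043: Thu (+1)
Wednesday years: 1969, 1975, 1980, 1986, 1997, 2003, 2008, 2014, 2025, 2031, 2036, 2042 — 12 in total.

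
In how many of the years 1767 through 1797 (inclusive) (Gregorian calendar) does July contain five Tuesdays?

12

July has 31 days; it has five Tuesdays when Tuesday falls among the first (month-length − 28) days — i.e. when July 1 is one of Tuesday/Monday/Sunday.
July 1 by year: 1767:Wed 1768:Fri 1769:Sat 1770:Sun✓ 1771:Mon✓ 1772:Wed 1773:Thu 1774:Fri 1775:Sat 1776:Mon✓ 1777:Tue✓ 1778:Wed 1779:Thu 1780:Sat 1781:Sun✓ 1782:Mon✓ 1783:Tue✓ 1784:Thu 1785:Fri 1786:Sat 1787:Sun✓ 1788:Tue✓ 1789:Wed 1790:Thu 1791:Fri 1792:Sun✓ 1793:Mon✓ 1794:Tue✓ 1795:Wed 1796:Fri 1797:Sat
Years with five Tuesdays: 1770, 1771, 1776, 1777, 1781, 1782, 1783, 1787, 1788, 1792, 1793, 1794 → 12.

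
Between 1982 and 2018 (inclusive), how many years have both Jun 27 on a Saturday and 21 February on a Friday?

Check each year's weekday for Jun 27 and 21 February:
  1982: Sun/Sun  1983: Mon/Mon  1984: Wed/Tue  1985: Thu/Thu  1986: Fri/Fri  1987: Sat/Sat  1988: Mon/Sun  1989: Tue/Tue  1990: Wed/Wed  1991: Thu/Thu  1992: Sat/Fri ✓  1993: Sun/Sun  1994: Mon/Mon  1995: Tue/Tue  …(9 more)…  2005: Mon/Mon  2006: Tue/Tue  2007: Wed/Wed  2008: Fri/Thu  2009: Sat/Sat  2010: Sun/Sun  2011: Mon/Mon  2012: Wed/Tue  2013: Thu/Thu  2014: Fri/Fri  2015: Sat/Sat  2016: Mon/Sun  2017: Tue/Tue  2018: Wed/Wed
Both conditions hold in: 1992 — 1.

1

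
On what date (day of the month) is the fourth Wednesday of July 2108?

July 1, 2108 is a Sunday, so the first Wednesday is the 4th.
The fourth Wednesday is 4 + 21 = 25.

25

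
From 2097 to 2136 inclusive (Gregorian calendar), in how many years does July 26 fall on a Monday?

6

Track July 26's weekday year by year (advancing +1, or +2 across a Feb 29):
  2097: Fri  2098: Sat (+1)  2099: Sun (+1)  2100: Mon (+1) ✓  2101: Tue (+1)
  2102: Wed (+1)  2103: Thu (+1)  2104: Sat (+2)  2105: Sun (+1)  2106: Mon (+1) ✓
  2107: Tue (+1)  2108: Thu (+2)  2109: Fri (+1)  2110: Sat (+1)  … (12 more years) …
  2123: Mon (+1) ✓  2124: Wed (+2)  2125: Thu (+1)  2126: Fri (+1)  2127: Sat (+1)
  2128: Mon (+2) ✓  2129: Tue (+1)  2130: Wed (+1)  2131: Thu (+1)  2132: Sat (+2)
  2133: Sun (+1)  2134: Mon (+1) ✓  2135: Tue (+1)  2136: Thu (+2)
Monday years: 2100, 2106, 2117, 2123, 2128, 2134 — 6 in total.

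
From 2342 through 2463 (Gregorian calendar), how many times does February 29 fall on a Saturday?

Leap years in 2342–2463: 30 of them.
Feb 29 weekday advances by 5 (mod 7) from one leap year to the next four years later (or differs when a century non-leap intervenes).
Leap-day weekdays: 2344:Tue 2348:Sun 2352:Fri 2356:Wed 2360:Mon 2364:Sat✓ 2368:Thu 2372:Tue 2376:Sun 2380:Fri 2384:Wed 2388:Mon 2392:Sat✓ …(4 more)… 2412:Wed 2416:Mon 2420:Sat✓ 2424:Thu 2428:Tue 2432:Sun 2436:Fri 2440:Wed 2444:Mon 2448:Sat✓ 2452:Thu 2456:Tue 2460:Sun
Saturday: 2364, 2392, 2420, 2448 → 4.

4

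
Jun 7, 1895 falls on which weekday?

Friday

January 1, 1895 is a Tuesday.
June 7 is day 158 of the year, i.e. 157 days after Jan 1.
157 mod 7 = 3, so advance 3 weekdays from Tuesday: Friday.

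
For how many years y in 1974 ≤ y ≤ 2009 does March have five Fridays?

15

March has 31 days; it has five Fridays when Friday falls among the first (month-length − 28) days — i.e. when March 1 is one of Friday/Thursday/Wednesday.
March 1 by year: 1974:Fri✓ 1975:Sat 1976:Mon 1977:Tue 1978:Wed✓ 1979:Thu✓ 1980:Sat 1981:Sun 1982:Mon 1983:Tue 1984:Thu✓ 1985:Fri✓ 1986:Sat 1987:Sun 1988:Tue …(6 more)… 1995:Wed✓ 1996:Fri✓ 1997:Sat 1998:Sun 1999:Mon 2000:Wed✓ 2001:Thu✓ 2002:Fri✓ 2003:Sat 2004:Mon 2005:Tue 2006:Wed✓ 2007:Thu✓ 2008:Sat 2009:Sun
Years with five Fridays: 1974, 1978, 1979, 1984, 1985, 1989, 1990, 1991, 1995, 1996, 2000, 2001, 2002, 2006, 2007 → 15.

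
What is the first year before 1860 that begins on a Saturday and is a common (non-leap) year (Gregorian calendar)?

1859

Jan 1 advances by 2 weekdays after a leap year and by 1 after a common year.
1860: Jan 1 is Sunday (leap).
1859: Saturday
1859 begins on a Saturday and is a common year.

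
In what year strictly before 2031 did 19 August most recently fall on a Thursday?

From one year to the next, a fixed date's weekday advances by 1, or by 2 when a Feb 29 lies between the two dates.
2031: August 19 is Tuesday.
2030: Monday (−1)
2029: Sunday (−1)
2028: Saturday (−1)
2027: Thursday (−2)
19 August falls on a Thursday in 2027.

2027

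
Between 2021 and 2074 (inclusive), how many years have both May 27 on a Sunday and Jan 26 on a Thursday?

Check each year's weekday for May 27 and Jan 26:
  2021: Thu/Tue  2022: Fri/Wed  2023: Sat/Thu  2024: Mon/Fri  2025: Tue/Sun  2026: Wed/Mon  2027: Thu/Tue  2028: Sat/Wed  2029: Sun/Fri  2030: Mon/Sat  2031: Tue/Sun  2032: Thu/Mon  2033: Fri/Wed  2034: Sat/Thu  …(26 more)…  2061: Fri/Wed  2062: Sat/Thu  2063: Sun/Fri  2064: Tue/Sat  2065: Wed/Mon  2066: Thu/Tue  2067: Fri/Wed  2068: Sun/Thu ✓  2069: Mon/Sat  2070: Tue/Sun  2071: Wed/Mon  2072: Fri/Tue  2073: Sat/Thu  2074: Sun/Fri
Both conditions hold in: 2040, 2068 — 2.

2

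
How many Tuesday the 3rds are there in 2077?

Check the 3rd of each month of 2077: Jan 3: Sun, Feb 3: Wed, Mar 3: Wed, Apr 3: Sat, May 3: Mon, Jun 3: Thu, Jul 3: Sat, Aug 3: Tue, Sep 3: Fri, Oct 3: Sun, Nov 3: Wed, Dec 3: Fri.
Tuesday occurs in August — 1 month.

1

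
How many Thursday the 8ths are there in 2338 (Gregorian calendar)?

Check the 8th of each month of 2338: Jan 8: Sat, Feb 8: Tue, Mar 8: Tue, Apr 8: Fri, May 8: Sun, Jun 8: Wed, Jul 8: Fri, Aug 8: Mon, Sep 8: Thu, Oct 8: Sat, Nov 8: Tue, Dec 8: Thu.
Thursday occurs in September, December — 2 months.

2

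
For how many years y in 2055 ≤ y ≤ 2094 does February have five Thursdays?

February has 28 days (29 in leap years); it has five Thursdays when Thursday falls among the first (month-length − 28) days — i.e. when February 1 is Thursday in a leap year (never in a common year).
February 1 by year: 2055:Mon 2056:Tue 2057:Thu 2058:Fri 2059:Sat 2060:Sun 2061:Tue 2062:Wed 2063:Thu 2064:Fri 2065:Sun 2066:Mon 2067:Tue 2068:Wed 2069:Fri …(10 more)… 2080:Thu✓ 2081:Sat 2082:Sun 2083:Mon 2084:Tue 2085:Thu 2086:Fri 2087:Sat 2088:Sun 2089:Tue 2090:Wed 2091:Thu 2092:Fri 2093:Sun 2094:Mon
Years with five Thursdays: 2080 → 1.

1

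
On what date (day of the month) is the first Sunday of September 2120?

September 1, 2120 is a Sunday, so the first Sunday is the 1st.
The first Sunday is 1 + 0 = 1.

1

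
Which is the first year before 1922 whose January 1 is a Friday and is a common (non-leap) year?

Jan 1 advances by 2 weekdays after a leap year and by 1 after a common year.
1922: Jan 1 is Sunday.
1921: Saturday
1920: Thursday (leap)
1919: Wednesday
1918: Tuesday
1917: Monday
1916: Saturday (leap)
1915: Friday
1915 begins on a Friday and is a common year.

1915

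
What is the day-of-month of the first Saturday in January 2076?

January 1, 2076 is a Wednesday, so the first Saturday is the 4th.
The first Saturday is 4 + 0 = 4.

4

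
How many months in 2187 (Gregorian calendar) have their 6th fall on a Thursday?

2

Check the 6th of each month of 2187: Jan 6: Sat, Feb 6: Tue, Mar 6: Tue, Apr 6: Fri, May 6: Sun, Jun 6: Wed, Jul 6: Fri, Aug 6: Mon, Sep 6: Thu, Oct 6: Sat, Nov 6: Tue, Dec 6: Thu.
Thursday occurs in September, December — 2 months.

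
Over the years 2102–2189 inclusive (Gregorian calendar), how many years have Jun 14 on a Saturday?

13

Track Jun 14's weekday year by year (advancing +1, or +2 across a Feb 29):
  2102: Wed  2103: Thu (+1)  2104: Sat (+2) ✓  2105: Sun (+1)  2106: Mon (+1)
  2107: Tue (+1)  2108: Thu (+2)  2109: Fri (+1)  2110: Sat (+1) ✓  2111: Sun (+1)
  2112: Tue (+2)  2113: Wed (+1)  2114: Thu (+1)  2115: Fri (+1)  … (60 more years) …
  2176: Fri (+2)  2177: Sat (+1) ✓  2178: Sun (+1)  2179: Mon (+1)  2180: Wed (+2)
  2181: Thu (+1)  2182: Fri (+1)  2183: Sat (+1) ✓  2184: Mon (+2)  2185: Tue (+1)
  2186: Wed (+1)  2187: Thu (+1)  2188: Sat (+2) ✓  2189: Sun (+1)
Saturday years: 2104, 2110, 2121, 2127, 2132, 2138, 2149, 2155, 2160, 2166, 2177, 2183, 2188 — 13 in total.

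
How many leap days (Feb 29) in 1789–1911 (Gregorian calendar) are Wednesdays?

5

Leap years in 1789–1911: 28 of them.
Feb 29 weekday advances by 5 (mod 7) from one leap year to the next four years later (or differs when a century non-leap intervenes).
Leap-day weekdays: 1792:Wed✓ 1796:Mon 1804:Wed✓ 1808:Mon 1812:Sat 1816:Thu 1820:Tue 1824:Sun 1828:Fri 1832:Wed✓ 1836:Mon 1840:Sat 1844:Thu 1848:Tue 1852:Sun 1856:Fri 1860:Wed✓ 1864:Mon 1868:Sat 1872:Thu 1876:Tue 1880:Sun 1884:Fri 1888:Wed✓ 1892:Mon 1896:Sat 1904:Mon 1908:Sat
Wednesday: 1792, 1804, 1832, 1860, 1888 → 5.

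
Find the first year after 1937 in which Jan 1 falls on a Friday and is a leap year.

1960

Jan 1 advances by 2 weekdays after a leap year and by 1 after a common year.
1937: Jan 1 is Friday.
1938: Saturday
1939: Sunday
1940: Monday (leap)
1941: Wednesday
1942: Thursday
1943: Friday
1944: Saturday (leap)
1945: Monday
1946: Tuesday
1947: Wednesday
1948: Thursday (leap)
1949: Saturday
1950: Sunday
1951: Monday
1952: Tuesday (leap)
1953: Thursday
1954: Friday
1955: Saturday
1956: Sunday (leap)
1957: Tuesday
1958: Wednesday
1959: Thursday
1960: Friday (leap)
1960 begins on a Friday and is a leap year.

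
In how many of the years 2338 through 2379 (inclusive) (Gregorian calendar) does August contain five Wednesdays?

August has 31 days; it has five Wednesdays when Wednesday falls among the first (month-length − 28) days — i.e. when August 1 is one of Wednesday/Tuesday/Monday.
August 1 by year: 2338:Mon✓ 2339:Tue✓ 2340:Thu 2341:Fri 2342:Sat 2343:Sun 2344:Tue✓ 2345:Wed✓ 2346:Thu 2347:Fri 2348:Sun 2349:Mon✓ 2350:Tue✓ 2351:Wed✓ 2352:Fri …(12 more)… 2365:Sun 2366:Mon✓ 2367:Tue✓ 2368:Thu 2369:Fri 2370:Sat 2371:Sun 2372:Tue✓ 2373:Wed✓ 2374:Thu 2375:Fri 2376:Sun 2377:Mon✓ 2378:Tue✓ 2379:Wed✓
Years with five Wednesdays: 2338, 2339, 2344, 2345, 2349, 2350, 2351, 2355, 2356, 2360, 2361, 2362, 2366, 2367, 2372, 2373, 2377, 2378, 2379 → 19.

19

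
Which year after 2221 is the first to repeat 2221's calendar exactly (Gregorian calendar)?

2227

Two years share a calendar iff Jan 1 falls on the same weekday and both are leap or both are common. 2221: Jan 1 is Monday, common year.
2222: Jan 1 Tuesday, common
2223: Jan 1 Wednesday, common
2224: Jan 1 Thursday, leap
2225: Jan 1 Saturday, common
2226: Jan 1 Sunday, common
2227: Jan 1 Monday, common
2227 matches on both conditions.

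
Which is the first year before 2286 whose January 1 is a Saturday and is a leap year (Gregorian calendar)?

Jan 1 advances by 2 weekdays after a leap year and by 1 after a common year.
2286: Jan 1 is Friday.
2285: Thursday
2284: Tuesday (leap)
2283: Monday
2282: Sunday
2281: Saturday
2280: Thursday (leap)
2279: Wednesday
2278: Tuesday
2277: Monday
2276: Saturday (leap)
2276 begins on a Saturday and is a leap year.

2276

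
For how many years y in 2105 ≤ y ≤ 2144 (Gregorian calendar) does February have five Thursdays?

February has 28 days (29 in leap years); it has five Thursdays when Thursday falls among the first (month-length − 28) days — i.e. when February 1 is Thursday in a leap year (never in a common year).
February 1 by year: 2105:Sun 2106:Mon 2107:Tue 2108:Wed 2109:Fri 2110:Sat 2111:Sun 2112:Mon 2113:Wed 2114:Thu 2115:Fri 2116:Sat 2117:Mon 2118:Tue 2119:Wed …(10 more)… 2130:Wed 2131:Thu 2132:Fri 2133:Sun 2134:Mon 2135:Tue 2136:Wed 2137:Fri 2138:Sat 2139:Sun 2140:Mon 2141:Wed 2142:Thu 2143:Fri 2144:Sat
Years with five Thursdays: 2120 → 1.

1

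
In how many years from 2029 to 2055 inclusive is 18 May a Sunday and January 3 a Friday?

Check each year's weekday for 18 May and January 3:
  2029: Fri/Wed  2030: Sat/Thu  2031: Sun/Fri ✓  2032: Tue/Sat  2033: Wed/Mon  2034: Thu/Tue  2035: Fri/Wed  2036: Sun/Thu  2037: Mon/Sat  2038: Tue/Sun  2039: Wed/Mon  2040: Fri/Tue  2041: Sat/Thu  2042: Sun/Fri ✓  2043: Mon/Sat  2044: Wed/Sun  2045: Thu/Tue  2046: Fri/Wed  2047: Sat/Thu  2048: Mon/Fri  2049: Tue/Sun  2050: Wed/Mon  2051: Thu/Tue  2052: Sat/Wed  2053: Sun/Fri ✓  2054: Mon/Sat  2055: Tue/Sun
Both conditions hold in: 2031, 2042, 2053 — 3.

3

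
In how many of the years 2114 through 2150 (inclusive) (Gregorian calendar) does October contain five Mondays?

15

October has 31 days; it has five Mondays when Monday falls among the first (month-length − 28) days — i.e. when October 1 is one of Monday/Sunday/Saturday.
October 1 by year: 2114:Mon✓ 2115:Tue 2116:Thu 2117:Fri 2118:Sat✓ 2119:Sun✓ 2120:Tue 2121:Wed 2122:Thu 2123:Fri 2124:Sun✓ 2125:Mon✓ 2126:Tue 2127:Wed 2128:Fri …(7 more)… 2136:Mon✓ 2137:Tue 2138:Wed 2139:Thu 2140:Sat✓ 2141:Sun✓ 2142:Mon✓ 2143:Tue 2144:Thu 2145:Fri 2146:Sat✓ 2147:Sun✓ 2148:Tue 2149:Wed 2150:Thu
Years with five Mondays: 2114, 2118, 2119, 2124, 2125, 2129, 2130, 2131, 2135, 2136, 2140, 2141, 2142, 2146, 2147 → 15.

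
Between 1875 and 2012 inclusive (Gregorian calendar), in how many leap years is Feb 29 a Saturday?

5

Leap years in 1875–2012: 34 of them.
Feb 29 weekday advances by 5 (mod 7) from one leap year to the next four years later (or differs when a century non-leap intervenes).
Leap-day weekdays: 1876:Tue 1880:Sun 1884:Fri 1888:Wed 1892:Mon 1896:Sat✓ 1904:Mon 1908:Sat✓ 1912:Thu 1916:Tue 1920:Sun 1924:Fri 1928:Wed …(8 more)… 1964:Sat✓ 1968:Thu 1972:Tue 1976:Sun 1980:Fri 1984:Wed 1988:Mon 1992:Sat✓ 1996:Thu 2000:Tue 2004:Sun 2008:Fri 2012:Wed
Saturday: 1896, 1908, 1936, 1964, 1992 → 5.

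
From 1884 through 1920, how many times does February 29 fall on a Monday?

Leap years in 1884–1920: 9 of them.
Feb 29 weekday advances by 5 (mod 7) from one leap year to the next four years later (or differs when a century non-leap intervenes).
Leap-day weekdays: 1884:Fri 1888:Wed 1892:Mon✓ 1896:Sat 1904:Mon✓ 1908:Sat 1912:Thu 1916:Tue 1920:Sun
Monday: 1892, 1904 → 2.

2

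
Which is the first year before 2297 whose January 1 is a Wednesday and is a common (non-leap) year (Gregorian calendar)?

Jan 1 advances by 2 weekdays after a leap year and by 1 after a common year.
2297: Jan 1 is Friday.
2296: Wednesday (leap)
2295: Tuesday
2294: Monday
2293: Sunday
2292: Friday (leap)
2291: Thursday
2290: Wednesday
2290 begins on a Wednesday and is a common year.

2290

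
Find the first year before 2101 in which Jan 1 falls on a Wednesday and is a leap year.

2076

Jan 1 advances by 2 weekdays after a leap year and by 1 after a common year.
2101: Jan 1 is Saturday.
2100: Friday
2099: Thursday
2098: Wednesday
2097: Tuesday
2096: Sunday (leap)
2095: Saturday
2094: Friday
2093: Thursday
2092: Tuesday (leap)
2091: Monday
2090: Sunday
2089: Saturday
2088: Thursday (leap)
2087: Wednesday
2086: Tuesday
2085: Monday
2084: Saturday (leap)
2083: Friday
2082: Thursday
2081: Wednesday
2080: Monday (leap)
2079: Sunday
2078: Saturday
2077: Friday
2076: Wednesday (leap)
2076 begins on a Wednesday and is a leap year.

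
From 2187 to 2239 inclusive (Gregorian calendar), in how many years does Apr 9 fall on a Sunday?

6

Track Apr 9's weekday year by year (advancing +1, or +2 across a Feb 29):
  2187: Mon  2188: Wed (+2)  2189: Thu (+1)  2190: Fri (+1)  2191: Sat (+1)
  2192: Mon (+2)  2193: Tue (+1)  2194: Wed (+1)  2195: Thu (+1)  2196: Sat (+2)
  2197: Sun (+1) ✓  2198: Mon (+1)  2199: Tue (+1)  2200: Wed (+1)  … (25 more years) …
  2226: Sun (+1) ✓  2227: Mon (+1)  2228: Wed (+2)  2229: Thu (+1)  2230: Fri (+1)
  2231: Sat (+1)  2232: Mon (+2)  2233: Tue (+1)  2234: Wed (+1)  2235: Thu (+1)
  2236: Sat (+2)  2237: Sun (+1) ✓  2238: Mon (+1)  2239: Tue (+1)
Sunday years: 2197, 2209, 2215, 2220, 2226, 2237 — 6 in total.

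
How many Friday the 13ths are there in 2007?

Check the 13th of each month of 2007: Jan 13: Sat, Feb 13: Tue, Mar 13: Tue, Apr 13: Fri, May 13: Sun, Jun 13: Wed, Jul 13: Fri, Aug 13: Mon, Sep 13: Thu, Oct 13: Sat, Nov 13: Tue, Dec 13: Thu.
Friday occurs in April, July — 2 months.

2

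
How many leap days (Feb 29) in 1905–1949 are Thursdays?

2

Leap years in 1905–1949: 11 of them.
Feb 29 weekday advances by 5 (mod 7) from one leap year to the next four years later (or differs when a century non-leap intervenes).
Leap-day weekdays: 1908:Sat 1912:Thu✓ 1916:Tue 1920:Sun 1924:Fri 1928:Wed 1932:Mon 1936:Sat 1940:Thu✓ 1944:Tue 1948:Sun
Thursday: 1912, 1940 → 2.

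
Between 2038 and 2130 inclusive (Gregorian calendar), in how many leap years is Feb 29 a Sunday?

3

Leap years in 2038–2130: 22 of them.
Feb 29 weekday advances by 5 (mod 7) from one leap year to the next four years later (or differs when a century non-leap intervenes).
Leap-day weekdays: 2040:Wed 2044:Mon 2048:Sat 2052:Thu 2056:Tue 2060:Sun✓ 2064:Fri 2068:Wed 2072:Mon 2076:Sat 2080:Thu 2084:Tue 2088:Sun✓ 2092:Fri 2096:Wed 2104:Fri 2108:Wed 2112:Mon 2116:Sat 2120:Thu 2124:Tue 2128:Sun✓
Sunday: 2060, 2088, 2128 → 3.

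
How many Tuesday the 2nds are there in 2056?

1

Check the 2nd of each month of 2056: Jan 2: Sun, Feb 2: Wed, Mar 2: Thu, Apr 2: Sun, May 2: Tue, Jun 2: Fri, Jul 2: Sun, Aug 2: Wed, Sep 2: Sat, Oct 2: Mon, Nov 2: Thu, Dec 2: Sat.
Tuesday occurs in May — 1 month.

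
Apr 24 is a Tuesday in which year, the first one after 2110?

From one year to the next, a fixed date's weekday advances by 1, or by 2 when a Feb 29 lies between the two dates.
2110: April 24 is Thursday.
2111: Friday (+1)
2112: Sunday (+2)
2113: Monday (+1)
2114: Tuesday (+1)
Apr 24 falls on a Tuesday in 2114.

2114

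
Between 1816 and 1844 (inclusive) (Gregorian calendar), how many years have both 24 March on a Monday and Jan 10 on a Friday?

3

Check each year's weekday for 24 March and Jan 10:
  1816: Sun/Wed  1817: Mon/Fri ✓  1818: Tue/Sat  1819: Wed/Sun  1820: Fri/Mon  1821: Sat/Wed  1822: Sun/Thu  1823: Mon/Fri ✓  1824: Wed/Sat  1825: Thu/Mon  1826: Fri/Tue  1827: Sat/Wed  1828: Mon/Thu  1829: Tue/Sat  1830: Wed/Sun  1831: Thu/Mon  1832: Sat/Tue  1833: Sun/Thu  1834: Mon/Fri ✓  1835: Tue/Sat  1836: Thu/Sun  1837: Fri/Tue  1838: Sat/Wed  1839: Sun/Thu  1840: Tue/Fri  1841: Wed/Sun  1842: Thu/Mon  1843: Fri/Tue  1844: Sun/Wed
Both conditions hold in: 1817, 1823, 1834 — 3.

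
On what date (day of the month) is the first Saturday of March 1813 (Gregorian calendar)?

March 1, 1813 is a Monday, so the first Saturday is the 6th.
The first Saturday is 6 + 0 = 6.

6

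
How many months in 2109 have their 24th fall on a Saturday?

1

Check the 24th of each month of 2109: Jan 24: Thu, Feb 24: Sun, Mar 24: Sun, Apr 24: Wed, May 24: Fri, Jun 24: Mon, Jul 24: Wed, Aug 24: Sat, Sep 24: Tue, Oct 24: Thu, Nov 24: Sun, Dec 24: Tue.
Saturday occurs in August — 1 month.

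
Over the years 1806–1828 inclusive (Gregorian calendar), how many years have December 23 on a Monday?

3

Track December 23's weekday year by year (advancing +1, or +2 across a Feb 29):
  1806: Tue  1807: Wed (+1)  1808: Fri (+2)  1809: Sat (+1)  1810: Sun (+1)
  1811: Mon (+1) ✓  1812: Wed (+2)  1813: Thu (+1)  1814: Fri (+1)  1815: Sat (+1)
  1816: Mon (+2) ✓  1817: Tue (+1)  1818: Wed (+1)  1819: Thu (+1)  1820: Sat (+2)
  1821: Sun (+1)  1822: Mon (+1) ✓  1823: Tue (+1)  1824: Thu (+2)  1825: Fri (+1)
  1826: Sat (+1)  1827: Sun (+1)  1828: Tue (+2)
Monday years: 1811, 1816, 1822 — 3 in total.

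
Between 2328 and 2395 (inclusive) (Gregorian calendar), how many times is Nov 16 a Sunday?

Track Nov 16's weekday year by year (advancing +1, or +2 across a Feb 29):
  2328: Fri  2329: Sat (+1)  2330: Sun (+1) ✓  2331: Mon (+1)  2332: Wed (+2)
  2333: Thu (+1)  2334: Fri (+1)  2335: Sat (+1)  2336: Mon (+2)  2337: Tue (+1)
  2338: Wed (+1)  2339: Thu (+1)  2340: Sat (+2)  2341: Sun (+1) ✓  … (40 more years) …
  2382: Tue (+1)  2383: Wed (+1)  2384: Fri (+2)  2385: Sat (+1)  2386: Sun (+1) ✓
  2387: Mon (+1)  2388: Wed (+2)  2389: Thu (+1)  2390: Fri (+1)  2391: Sat (+1)
  2392: Mon (+2)  2393: Tue (+1)  2394: Wed (+1)  2395: Thu (+1)
Sunday years: 2330, 2341, 2347, 2352, 2358, 2369, 2375, 2380, 2386 — 9 in total.

9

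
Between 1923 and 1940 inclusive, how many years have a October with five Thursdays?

8

October has 31 days; it has five Thursdays when Thursday falls among the first (month-length − 28) days — i.e. when October 1 is one of Thursday/Wednesday/Tuesday.
October 1 by year: 1923:Mon 1924:Wed✓ 1925:Thu✓ 1926:Fri 1927:Sat 1928:Mon 1929:Tue✓ 1930:Wed✓ 1931:Thu✓ 1932:Sat 1933:Sun 1934:Mon 1935:Tue✓ 1936:Thu✓ 1937:Fri 1938:Sat 1939:Sun 1940:Tue✓
Years with five Thursdays: 1924, 1925, 1929, 1930, 1931, 1935, 1936, 1940 → 8.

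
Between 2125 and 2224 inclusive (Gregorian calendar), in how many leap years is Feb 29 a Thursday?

3

Leap years in 2125–2224: 24 of them.
Feb 29 weekday advances by 5 (mod 7) from one leap year to the next four years later (or differs when a century non-leap intervenes).
Leap-day weekdays: 2128:Sun 2132:Fri 2136:Wed 2140:Mon 2144:Sat 2148:Thu✓ 2152:Tue 2156:Sun 2160:Fri 2164:Wed 2168:Mon 2172:Sat 2176:Thu✓ 2180:Tue 2184:Sun 2188:Fri 2192:Wed 2196:Mon 2204:Wed 2208:Mon 2212:Sat 2216:Thu✓ 2220:Tue 2224:Sun
Thursday: 2148, 2176, 2216 → 3.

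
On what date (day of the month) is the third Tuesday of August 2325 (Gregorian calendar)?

18

August 1, 2325 is a Saturday, so the first Tuesday is the 4th.
The third Tuesday is 4 + 14 = 18.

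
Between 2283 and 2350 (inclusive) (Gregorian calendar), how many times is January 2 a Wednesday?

Track January 2's weekday year by year (advancing +1, or +2 across a Feb 29):
  2283: Tue  2284: Wed (+1) ✓  2285: Fri (+2)  2286: Sat (+1)  2287: Sun (+1)
  2288: Mon (+1)  2289: Wed (+2) ✓  2290: Thu (+1)  2291: Fri (+1)  2292: Sat (+1)
  2293: Mon (+2)  2294: Tue (+1)  2295: Wed (+1) ✓  2296: Thu (+1)  … (40 more years) …
  2337: Sat (+2)  2338: Sun (+1)  2339: Mon (+1)  2340: Tue (+1)  2341: Thu (+2)
  2342: Fri (+1)  2343: Sat (+1)  2344: Sun (+1)  2345: Tue (+2)  2346: Wed (+1) ✓
  2347: Thu (+1)  2348: Fri (+1)  2349: Sun (+2)  2350: Mon (+1)
Wednesday years: 2284, 2289, 2295, 2301, 2307, 2318, 2324, 2329, 2335, 2346 — 10 in total.

10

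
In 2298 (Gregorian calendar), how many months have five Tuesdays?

A month of length L has five Tuesdays iff its first Tuesday is on day ≤ L−28 (so day 1–3 in a 31-day month, 1–2 in a 30-day month, day 1 in a leap February).
Checking each month of 2298: Jan starts Sat (31d); Feb starts Tue (28d); Mar starts Tue (31d) ✓; Apr starts Fri (30d); May starts Sun (31d) ✓; Jun starts Wed (30d); Jul starts Fri (31d); Aug starts Mon (31d) ✓; Sep starts Thu (30d); Oct starts Sat (31d); Nov starts Tue (30d) ✓; Dec starts Thu (31d).
Five-Tuesday months: March, May, August, November → 4.

4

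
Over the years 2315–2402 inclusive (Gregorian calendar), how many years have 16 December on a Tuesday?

12

Track 16 December's weekday year by year (advancing +1, or +2 across a Feb 29):
  2315: Thu  2316: Sat (+2)  2317: Sun (+1)  2318: Mon (+1)  2319: Tue (+1) ✓
  2320: Thu (+2)  2321: Fri (+1)  2322: Sat (+1)  2323: Sun (+1)  2324: Tue (+2) ✓
  2325: Wed (+1)  2326: Thu (+1)  2327: Fri (+1)  2328: Sun (+2)  … (60 more years) …
  2389: Sat (+1)  2390: Sun (+1)  2391: Mon (+1)  2392: Wed (+2)  2393: Thu (+1)
  2394: Fri (+1)  2395: Sat (+1)  2396: Mon (+2)  2397: Tue (+1) ✓  2398: Wed (+1)
  2399: Thu (+1)  2400: Sat (+2)  2401: Sun (+1)  2402: Mon (+1)
Tuesday years: 2319, 2324, 2330, 2341, 2347, 2352, 2358, 2369, 2375, 2380, 2386, 2397 — 12 in total.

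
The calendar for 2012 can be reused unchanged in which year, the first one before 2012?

Two years share a calendar iff Jan 1 falls on the same weekday and both are leap or both are common. 2012: Jan 1 is Sunday, leap year.
2011: Jan 1 Saturday, common
2010: Jan 1 Friday, common
2009: Jan 1 Thursday, common
2008: Jan 1 Tuesday, leap
2007: Jan 1 Monday, common
2006: Jan 1 Sunday, common
2005: Jan 1 Saturday, common
2004: Jan 1 Thursday, leap
2003: Jan 1 Wednesday, common
2002: Jan 1 Tuesday, common
2001: Jan 1 Monday, common
2000: Jan 1 Saturday, leap
1999: Jan 1 Friday, common
1998: Jan 1 Thursday, common
1997: Jan 1 Wednesday, common
1996: Jan 1 Monday, leap
1995: Jan 1 Sunday, common
1994: Jan 1 Saturday, common
1993: Jan 1 Friday, common
1992: Jan 1 Wednesday, leap
1991: Jan 1 Tuesday, common
1990: Jan 1 Monday, common
1989: Jan 1 Sunday, common
1988: Jan 1 Friday, leap
1987: Jan 1 Thursday, common
1986: Jan 1 Wednesday, common
1985: Jan 1 Tuesday, common
1984: Jan 1 Sunday, leap
1984 matches on both conditions.

1984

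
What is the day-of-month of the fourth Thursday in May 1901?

23

May 1, 1901 is a Wednesday, so the first Thursday is the 2nd.
The fourth Thursday is 2 + 21 = 23.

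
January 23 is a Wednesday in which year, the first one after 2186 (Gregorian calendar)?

2188

From one year to the next, a fixed date's weekday advances by 1, or by 2 when a Feb 29 lies between the two dates.
2186: January 23 is Monday.
2187: Tuesday (+1)
2188: Wednesday (+1)
January 23 falls on a Wednesday in 2188.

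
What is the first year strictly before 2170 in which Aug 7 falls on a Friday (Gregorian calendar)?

From one year to the next, a fixed date's weekday advances by 1, or by 2 when a Feb 29 lies between the two dates.
2170: August 7 is Tuesday.
2169: Monday (−1)
2168: Sunday (−1)
2167: Friday (−2)
Aug 7 falls on a Friday in 2167.

2167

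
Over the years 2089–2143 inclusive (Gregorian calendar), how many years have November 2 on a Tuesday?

Track November 2's weekday year by year (advancing +1, or +2 across a Feb 29):
  2089: Wed  2090: Thu (+1)  2091: Fri (+1)  2092: Sun (+2)  2093: Mon (+1)
  2094: Tue (+1) ✓  2095: Wed (+1)  2096: Fri (+2)  2097: Sat (+1)  2098: Sun (+1)
  2099: Mon (+1)  2100: Tue (+1) ✓  2101: Wed (+1)  2102: Thu (+1)  … (27 more years) …
  2130: Thu (+1)  2131: Fri (+1)  2132: Sun (+2)  2133: Mon (+1)  2134: Tue (+1) ✓
  2135: Wed (+1)  2136: Fri (+2)  2137: Sat (+1)  2138: Sun (+1)  2139: Mon (+1)
  2140: Wed (+2)  2141: Thu (+1)  2142: Fri (+1)  2143: Sat (+1)
Tuesday years: 2094, 2100, 2106, 2117, 2123, 2128, 2134 — 7 in total.

7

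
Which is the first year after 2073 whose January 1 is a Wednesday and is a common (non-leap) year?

Jan 1 advances by 2 weekdays after a leap year and by 1 after a common year.
2073: Jan 1 is Sunday.
2074: Monday
2075: Tuesday
2076: Wednesday (leap)
2077: Friday
2078: Saturday
2079: Sunday
2080: Monday (leap)
2081: Wednesday
2081 begins on a Wednesday and is a common year.

2081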